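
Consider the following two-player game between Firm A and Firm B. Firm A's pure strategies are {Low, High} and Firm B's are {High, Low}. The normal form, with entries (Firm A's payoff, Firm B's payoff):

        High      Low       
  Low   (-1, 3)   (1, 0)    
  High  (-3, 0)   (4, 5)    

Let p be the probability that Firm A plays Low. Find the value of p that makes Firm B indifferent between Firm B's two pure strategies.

In a mixed equilibrium Firm B is indifferent between High and Low; this condition fixes p.
  Firm B's payoff to High: p·3 + (1−p)·0 = 3p
  Firm B's payoff to Low: p·0 + (1−p)·5 = -5p + 5
  3p = -5p + 5  ⇒  8p = 5  ⇒  p = 5/8.

p = 5/8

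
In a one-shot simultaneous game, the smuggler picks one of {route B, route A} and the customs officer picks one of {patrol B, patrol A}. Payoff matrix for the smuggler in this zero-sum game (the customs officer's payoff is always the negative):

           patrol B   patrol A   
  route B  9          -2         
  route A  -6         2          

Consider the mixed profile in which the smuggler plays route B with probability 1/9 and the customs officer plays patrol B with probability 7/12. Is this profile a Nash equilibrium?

Given the smuggler's mix p = 1/9, the customs officer's payoff from patrol B is 13/3 but from patrol A is -14/9. The customs officer strictly prefers patrol B, so the customs officer would not mix.
So the proposed profile is not a Nash equilibrium.

No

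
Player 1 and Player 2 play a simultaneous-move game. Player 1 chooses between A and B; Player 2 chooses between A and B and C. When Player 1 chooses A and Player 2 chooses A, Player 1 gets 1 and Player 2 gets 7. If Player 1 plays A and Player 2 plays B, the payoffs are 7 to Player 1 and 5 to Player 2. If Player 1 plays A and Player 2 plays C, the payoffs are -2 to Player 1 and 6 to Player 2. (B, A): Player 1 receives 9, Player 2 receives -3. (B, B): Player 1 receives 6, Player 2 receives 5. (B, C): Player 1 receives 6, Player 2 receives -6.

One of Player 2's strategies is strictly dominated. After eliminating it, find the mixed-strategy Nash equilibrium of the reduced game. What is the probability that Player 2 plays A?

q = 1/9

Player 2's strategy C is strictly dominated by A: 7 > 6 and -3 > -6. Eliminate C.
In a mixed equilibrium Player 1 is indifferent between A and B; this condition fixes q.
  Player 1's expected payoff from A: q·1 + (1−q)·7 = -6q + 7
  Player 1's expected payoff from B: q·9 + (1−q)·6 = 3q + 6
  -6q + 7 = 3q + 6  ⇒  -9q = -1  ⇒  q = 1/9.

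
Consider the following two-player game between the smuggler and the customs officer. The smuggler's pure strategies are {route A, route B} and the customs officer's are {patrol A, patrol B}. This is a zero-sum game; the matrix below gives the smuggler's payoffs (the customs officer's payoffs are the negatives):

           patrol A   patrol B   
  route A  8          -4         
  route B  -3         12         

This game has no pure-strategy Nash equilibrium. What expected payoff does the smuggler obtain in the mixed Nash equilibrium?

28/9

The smuggler's indifference between route A and route B determines the customs officer's mixing probability q:
  the smuggler's payoff from route A: q·8 + (1−q)·(-4) = 12q - 4
  the smuggler's payoff from route B: q·(-3) + (1−q)·12 = -15q + 12
  12q - 4 = -15q + 12  ⇒  27q = 16  ⇒  q = 16/27.
At equilibrium the smuggler is indifferent across rows, so the smuggler's payoff equals the payoff from route A: (16/27)·8 + (11/27)·(-4) = 28/9.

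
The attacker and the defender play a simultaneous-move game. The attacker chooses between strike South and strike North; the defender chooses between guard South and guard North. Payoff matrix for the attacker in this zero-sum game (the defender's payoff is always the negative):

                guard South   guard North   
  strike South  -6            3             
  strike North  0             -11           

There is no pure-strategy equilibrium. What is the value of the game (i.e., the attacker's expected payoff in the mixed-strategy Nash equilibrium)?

v = -33/10

Set the attacker's expected payoff from strike South equal to that from strike North:
  the attacker's payoff from strike South: q·(-6) + (1−q)·3 = -9q + 3
  the attacker's payoff from strike North: q·0 + (1−q)·(-11) = 11q - 11
  -9q + 3 = 11q - 11  ⇒  -20q = -14  ⇒  q = 7/10.
The value is the attacker's expected payoff against this mix (using strike South): (7/10)·(-6) + (3/10)·3 = -33/10.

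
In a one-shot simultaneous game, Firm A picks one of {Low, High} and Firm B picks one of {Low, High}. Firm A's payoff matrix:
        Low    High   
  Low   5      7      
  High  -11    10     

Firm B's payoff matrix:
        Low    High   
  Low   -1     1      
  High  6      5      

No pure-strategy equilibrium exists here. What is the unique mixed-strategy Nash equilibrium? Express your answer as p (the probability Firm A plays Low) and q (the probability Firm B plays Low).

p = 1/3, q = 3/19

Set Firm B's expected payoff from Low equal to that from High:
  Firm B's payoff from Low: p·(-1) + (1−p)·6 = -7p + 6
  Firm B's payoff from High: p·1 + (1−p)·5 = -4p + 5
  -7p + 6 = -4p + 5  ⇒  -3p = -1  ⇒  p = 1/3.
Firm A's indifference between Low and High determines Firm B's mixing probability q:
  Firm A's payoff from Low: q·5 + (1−q)·7 = -2q + 7
  Firm A's payoff from High: q·(-11) + (1−q)·10 = -21q + 10
  -2q + 7 = -21q + 10  ⇒  19q = 3  ⇒  q = 3/19.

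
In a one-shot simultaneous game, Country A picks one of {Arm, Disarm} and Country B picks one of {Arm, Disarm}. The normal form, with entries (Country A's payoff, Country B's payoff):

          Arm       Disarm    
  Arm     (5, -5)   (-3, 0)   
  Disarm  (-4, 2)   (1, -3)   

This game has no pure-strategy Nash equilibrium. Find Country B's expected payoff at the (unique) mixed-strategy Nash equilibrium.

Set Country B's expected payoff from Arm equal to that from Disarm:
  Country B's payoff to Arm: p·(-5) + (1−p)·2 = -7p + 2
  Country B's payoff to Disarm: p·0 + (1−p)·(-3) = 3p - 3
  -7p + 2 = 3p - 3  ⇒  -10p = -5  ⇒  p = 1/2.
At equilibrium Country B is indifferent across columns, so Country B's payoff equals the payoff from Arm: (1/2)·(-5) + (1/2)·2 = -3/2.

-3/2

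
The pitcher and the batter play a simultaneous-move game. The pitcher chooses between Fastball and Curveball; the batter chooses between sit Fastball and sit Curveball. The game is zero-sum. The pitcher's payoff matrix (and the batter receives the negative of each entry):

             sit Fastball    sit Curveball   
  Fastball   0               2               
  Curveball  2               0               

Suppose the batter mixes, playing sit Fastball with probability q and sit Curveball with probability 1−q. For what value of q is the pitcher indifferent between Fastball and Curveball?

q = 1/2

Set the pitcher's expected payoff from Fastball equal to that from Curveball:
  the pitcher's expected payoff from Fastball: q·0 + (1−q)·2 = -2q + 2
  the pitcher's expected payoff from Curveball: q·2 + (1−q)·0 = 2q
  -2q + 2 = 2q  ⇒  -4q = -2  ⇒  q = 1/2.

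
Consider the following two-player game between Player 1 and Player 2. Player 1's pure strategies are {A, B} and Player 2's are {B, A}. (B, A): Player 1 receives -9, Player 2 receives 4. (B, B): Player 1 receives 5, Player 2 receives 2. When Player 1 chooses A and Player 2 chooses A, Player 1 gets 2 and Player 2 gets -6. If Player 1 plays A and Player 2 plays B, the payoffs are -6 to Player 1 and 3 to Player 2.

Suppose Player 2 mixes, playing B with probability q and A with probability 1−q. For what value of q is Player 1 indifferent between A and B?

q = 1/2

Player 1's indifference between A and B determines Player 2's mixing probability q:
  Player 1's payoff to A: q·(-6) + (1−q)·2 = -8q + 2
  Player 1's payoff to B: q·5 + (1−q)·(-9) = 14q - 9
  -8q + 2 = 14q - 9  ⇒  -22q = -11  ⇒  q = 1/2.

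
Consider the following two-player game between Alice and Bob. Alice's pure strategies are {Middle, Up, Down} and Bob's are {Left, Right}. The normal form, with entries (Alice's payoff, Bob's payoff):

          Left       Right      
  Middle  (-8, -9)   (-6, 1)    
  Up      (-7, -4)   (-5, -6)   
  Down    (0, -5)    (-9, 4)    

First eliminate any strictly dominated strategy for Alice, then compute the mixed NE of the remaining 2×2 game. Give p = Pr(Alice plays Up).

p = 9/11

Alice's strategy Middle is strictly dominated by Up: -7 > -8 and -5 > -6. Eliminate Middle.
Bob's indifference between Left and Right determines Alice's mixing probability p:
  Bob's payoff to Left: p·(-4) + (1−p)·(-5) = p - 5
  Bob's payoff to Right: p·(-6) + (1−p)·4 = -10p + 4
  p - 5 = -10p + 4  ⇒  11p = 9  ⇒  p = 9/11.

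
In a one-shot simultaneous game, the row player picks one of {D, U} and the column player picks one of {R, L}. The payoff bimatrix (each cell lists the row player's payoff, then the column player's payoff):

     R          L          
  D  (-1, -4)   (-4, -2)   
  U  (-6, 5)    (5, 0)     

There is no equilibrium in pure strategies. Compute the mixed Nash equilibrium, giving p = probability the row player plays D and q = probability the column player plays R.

Set the column player's expected payoff from R equal to that from L:
  the column player's payoff to R: p·(-4) + (1−p)·5 = -9p + 5
  the column player's payoff to L: p·(-2) + (1−p)·0 = -2p
  -9p + 5 = -2p  ⇒  -7p = -5  ⇒  p = 5/7.
The row player's indifference between D and U determines the column player's mixing probability q:
  the row player's payoff to D: q·(-1) + (1−q)·(-4) = 3q - 4
  the row player's payoff to U: q·(-6) + (1−q)·5 = -11q + 5
  3q - 4 = -11q + 5  ⇒  14q = 9  ⇒  q = 9/14.

p = 5/7, q = 9/14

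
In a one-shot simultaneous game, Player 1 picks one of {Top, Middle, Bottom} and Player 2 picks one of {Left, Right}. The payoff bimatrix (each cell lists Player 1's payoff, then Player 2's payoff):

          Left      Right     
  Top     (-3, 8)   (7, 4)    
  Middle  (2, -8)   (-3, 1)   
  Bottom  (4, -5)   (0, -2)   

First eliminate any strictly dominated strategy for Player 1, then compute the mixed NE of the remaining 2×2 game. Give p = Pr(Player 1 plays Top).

p = 3/7

Player 1's strategy Middle is strictly dominated by Bottom: 4 > 2 and 0 > -3. Eliminate Middle.
In a mixed equilibrium Player 2 is indifferent between Left and Right; this condition fixes p.
  Player 2's payoff from Left: p·8 + (1−p)·(-5) = 13p - 5
  Player 2's payoff from Right: p·4 + (1−p)·(-2) = 6p - 2
  13p - 5 = 6p - 2  ⇒  7p = 3  ⇒  p = 3/7.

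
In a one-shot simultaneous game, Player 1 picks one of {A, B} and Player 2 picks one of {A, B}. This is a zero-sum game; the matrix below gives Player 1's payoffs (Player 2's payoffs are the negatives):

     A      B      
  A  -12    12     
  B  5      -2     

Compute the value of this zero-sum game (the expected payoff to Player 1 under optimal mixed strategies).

In a mixed equilibrium Player 1 is indifferent between A and B; this condition fixes q.
  Player 1's expected payoff from A: q·(-12) + (1−q)·12 = -24q + 12
  Player 1's expected payoff from B: q·5 + (1−q)·(-2) = 7q - 2
  -24q + 12 = 7q - 2  ⇒  -31q = -14  ⇒  q = 14/31.
The value is Player 1's expected payoff against this mix (using A): (14/31)·(-12) + (17/31)·12 = 36/31.

v = 36/31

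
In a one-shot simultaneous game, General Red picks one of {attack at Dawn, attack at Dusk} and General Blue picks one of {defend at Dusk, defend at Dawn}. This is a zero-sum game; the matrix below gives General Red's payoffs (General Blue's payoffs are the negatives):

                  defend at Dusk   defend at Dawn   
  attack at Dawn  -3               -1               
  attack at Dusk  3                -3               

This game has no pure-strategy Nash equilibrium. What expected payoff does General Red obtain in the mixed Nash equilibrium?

Set General Red's expected payoff from attack at Dawn equal to that from attack at Dusk:
  General Red's payoff from attack at Dawn: q·(-3) + (1−q)·(-1) = -2q - 1
  General Red's payoff from attack at Dusk: q·3 + (1−q)·(-3) = 6q - 3
  -2q - 1 = 6q - 3  ⇒  -8q = -2  ⇒  q = 1/4.
At equilibrium General Red is indifferent across rows, so General Red's payoff equals the payoff from attack at Dawn: (1/4)·(-3) + (3/4)·(-1) = -3/2.

-3/2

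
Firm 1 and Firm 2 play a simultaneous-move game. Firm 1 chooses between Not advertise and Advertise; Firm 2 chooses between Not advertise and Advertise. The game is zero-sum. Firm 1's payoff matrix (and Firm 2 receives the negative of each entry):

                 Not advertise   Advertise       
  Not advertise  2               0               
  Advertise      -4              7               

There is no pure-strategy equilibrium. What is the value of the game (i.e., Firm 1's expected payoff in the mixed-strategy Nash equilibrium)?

v = 14/13

Firm 2's mix must leave Firm 1 indifferent between Not advertise and Advertise.
  Firm 1's expected payoff from Not advertise: q·2 + (1−q)·0 = 2q
  Firm 1's expected payoff from Advertise: q·(-4) + (1−q)·7 = -11q + 7
  2q = -11q + 7  ⇒  13q = 7  ⇒  q = 7/13.
The value is Firm 1's expected payoff against this mix (using Not advertise): (7/13)·2 + (6/13)·0 = 14/13.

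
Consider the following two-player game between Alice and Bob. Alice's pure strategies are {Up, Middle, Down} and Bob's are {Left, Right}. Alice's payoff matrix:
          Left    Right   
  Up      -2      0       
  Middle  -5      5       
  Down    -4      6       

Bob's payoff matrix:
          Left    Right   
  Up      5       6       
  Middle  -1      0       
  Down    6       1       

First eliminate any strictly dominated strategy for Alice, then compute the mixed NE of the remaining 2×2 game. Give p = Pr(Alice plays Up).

Alice's strategy Middle is strictly dominated by Down: -4 > -5 and 6 > 5. Eliminate Middle.
Alice's mix must leave Bob indifferent between Left and Right.
  Bob's payoff from Left: p·5 + (1−p)·6 = -p + 6
  Bob's payoff from Right: p·6 + (1−p)·1 = 5p + 1
  -p + 6 = 5p + 1  ⇒  -6p = -5  ⇒  p = 5/6.

p = 5/6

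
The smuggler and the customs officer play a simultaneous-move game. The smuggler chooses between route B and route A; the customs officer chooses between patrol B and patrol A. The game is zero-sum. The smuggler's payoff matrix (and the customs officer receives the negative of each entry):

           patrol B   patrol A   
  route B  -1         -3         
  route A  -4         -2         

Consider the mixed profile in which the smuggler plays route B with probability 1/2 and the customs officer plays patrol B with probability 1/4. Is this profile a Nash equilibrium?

Check the customs officer's indifference given the smuggler's mix p = 1/2:
  payoff from patrol B = 5/2; payoff from patrol A = 5/2 — equal.
Check the smuggler's indifference given the customs officer's mix q = 1/4:
  payoff from route B = -5/2; payoff from route A = -5/2 — equal.
Both players are indifferent, so neither can profitably deviate.

Yes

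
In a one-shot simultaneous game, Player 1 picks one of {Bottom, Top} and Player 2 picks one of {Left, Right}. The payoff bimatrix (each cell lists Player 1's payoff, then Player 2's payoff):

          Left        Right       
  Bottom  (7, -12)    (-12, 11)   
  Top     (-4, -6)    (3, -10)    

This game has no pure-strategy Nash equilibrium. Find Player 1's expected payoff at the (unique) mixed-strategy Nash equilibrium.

In a mixed equilibrium Player 1 is indifferent between Bottom and Top; this condition fixes q.
  Player 1's payoff to Bottom: q·7 + (1−q)·(-12) = 19q - 12
  Player 1's payoff to Top: q·(-4) + (1−q)·3 = -7q + 3
  19q - 12 = -7q + 3  ⇒  26q = 15  ⇒  q = 15/26.
At equilibrium Player 1 is indifferent across rows, so Player 1's payoff equals the payoff from Bottom: (15/26)·7 + (11/26)·(-12) = -27/26.

-27/26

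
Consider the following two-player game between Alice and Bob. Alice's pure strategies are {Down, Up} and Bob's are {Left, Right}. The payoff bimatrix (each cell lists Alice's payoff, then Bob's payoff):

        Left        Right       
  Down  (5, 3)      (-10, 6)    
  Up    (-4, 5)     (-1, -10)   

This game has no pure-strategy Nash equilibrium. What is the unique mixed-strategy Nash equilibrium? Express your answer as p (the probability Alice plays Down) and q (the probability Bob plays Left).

p = 5/6, q = 1/2

Alice's mix must leave Bob indifferent between Left and Right.
  Bob's payoff to Left: p·3 + (1−p)·5 = -2p + 5
  Bob's payoff to Right: p·6 + (1−p)·(-10) = 16p - 10
  -2p + 5 = 16p - 10  ⇒  -18p = -15  ⇒  p = 5/6.
Alice's indifference between Down and Up determines Bob's mixing probability q:
  Alice's payoff from Down: q·5 + (1−q)·(-10) = 15q - 10
  Alice's payoff from Up: q·(-4) + (1−q)·(-1) = -3q - 1
  15q - 10 = -3q - 1  ⇒  18q = 9  ⇒  q = 1/2.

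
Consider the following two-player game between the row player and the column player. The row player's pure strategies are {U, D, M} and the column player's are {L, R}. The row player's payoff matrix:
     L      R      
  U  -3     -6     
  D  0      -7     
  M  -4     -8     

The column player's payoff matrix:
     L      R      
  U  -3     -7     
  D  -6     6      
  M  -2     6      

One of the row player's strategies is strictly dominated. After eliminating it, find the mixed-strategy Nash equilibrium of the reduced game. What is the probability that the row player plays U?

The row player's strategy M is strictly dominated by U: -3 > -4 and -6 > -8. Eliminate M.
The row player's mix must leave the column player indifferent between L and R.
  the column player's payoff from L: p·(-3) + (1−p)·(-6) = 3p - 6
  the column player's payoff from R: p·(-7) + (1−p)·6 = -13p + 6
  3p - 6 = -13p + 6  ⇒  16p = 12  ⇒  p = 3/4.

p = 3/4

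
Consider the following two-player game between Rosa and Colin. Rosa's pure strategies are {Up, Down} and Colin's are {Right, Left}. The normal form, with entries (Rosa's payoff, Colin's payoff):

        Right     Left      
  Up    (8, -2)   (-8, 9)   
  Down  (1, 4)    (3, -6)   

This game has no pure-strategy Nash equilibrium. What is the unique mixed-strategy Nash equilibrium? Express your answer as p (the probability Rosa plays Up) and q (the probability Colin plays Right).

Rosa's mix must leave Colin indifferent between Right and Left.
  Colin's payoff from Right: p·(-2) + (1−p)·4 = -6p + 4
  Colin's payoff from Left: p·9 + (1−p)·(-6) = 15p - 6
  -6p + 4 = 15p - 6  ⇒  -21p = -10  ⇒  p = 10/21.
Set Rosa's expected payoff from Up equal to that from Down:
  Rosa's payoff to Up: q·8 + (1−q)·(-8) = 16q - 8
  Rosa's payoff to Down: q·1 + (1−q)·3 = -2q + 3
  16q - 8 = -2q + 3  ⇒  18q = 11  ⇒  q = 11/18.

p = 10/21, q = 11/18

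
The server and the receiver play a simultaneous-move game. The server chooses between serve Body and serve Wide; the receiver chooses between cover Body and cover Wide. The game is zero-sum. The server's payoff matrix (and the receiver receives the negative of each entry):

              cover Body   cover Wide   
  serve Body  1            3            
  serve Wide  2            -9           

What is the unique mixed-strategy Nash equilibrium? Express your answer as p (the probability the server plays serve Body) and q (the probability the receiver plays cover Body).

p = 11/13, q = 12/13

For the receiver to be willing to mix, the receiver must be indifferent between cover Body and cover Wide, which pins down the server's mix.
  the receiver's payoff from cover Body: p·(-1) + (1−p)·(-2) = p - 2
  the receiver's payoff from cover Wide: p·(-3) + (1−p)·9 = -12p + 9
  p - 2 = -12p + 9  ⇒  13p = 11  ⇒  p = 11/13.
Set the server's expected payoff from serve Body equal to that from serve Wide:
  the server's payoff from serve Body: q·1 + (1−q)·3 = -2q + 3
  the server's payoff from serve Wide: q·2 + (1−q)·(-9) = 11q - 9
  -2q + 3 = 11q - 9  ⇒  -13q = -12  ⇒  q = 12/13.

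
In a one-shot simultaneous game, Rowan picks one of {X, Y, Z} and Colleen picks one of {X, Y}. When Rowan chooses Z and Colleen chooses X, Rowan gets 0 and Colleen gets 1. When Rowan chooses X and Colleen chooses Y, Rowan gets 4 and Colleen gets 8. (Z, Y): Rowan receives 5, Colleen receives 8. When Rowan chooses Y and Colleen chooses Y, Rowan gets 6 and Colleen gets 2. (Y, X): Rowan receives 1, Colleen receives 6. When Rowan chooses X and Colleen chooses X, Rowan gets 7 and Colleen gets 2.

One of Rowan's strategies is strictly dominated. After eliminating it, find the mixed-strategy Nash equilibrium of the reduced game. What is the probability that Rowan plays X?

Rowan's strategy Z is strictly dominated by Y: 1 > 0 and 6 > 5. Eliminate Z.
In a mixed equilibrium Colleen is indifferent between X and Y; this condition fixes p.
  Colleen's payoff to X: p·2 + (1−p)·6 = -4p + 6
  Colleen's payoff to Y: p·8 + (1−p)·2 = 6p + 2
  -4p + 6 = 6p + 2  ⇒  -10p = -4  ⇒  p = 2/5.

p = 2/5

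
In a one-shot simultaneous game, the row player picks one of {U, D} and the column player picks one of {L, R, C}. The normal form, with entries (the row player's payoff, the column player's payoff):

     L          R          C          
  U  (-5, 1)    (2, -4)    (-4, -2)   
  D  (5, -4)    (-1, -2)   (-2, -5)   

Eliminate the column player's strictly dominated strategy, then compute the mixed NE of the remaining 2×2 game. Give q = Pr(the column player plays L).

q = 3/13

The column player's strategy C is strictly dominated by L: 1 > -2 and -4 > -5. Eliminate C.
The row player's indifference between U and D determines the column player's mixing probability q:
  the row player's payoff from U: q·(-5) + (1−q)·2 = -7q + 2
  the row player's payoff from D: q·5 + (1−q)·(-1) = 6q - 1
  -7q + 2 = 6q - 1  ⇒  -13q = -3  ⇒  q = 3/13.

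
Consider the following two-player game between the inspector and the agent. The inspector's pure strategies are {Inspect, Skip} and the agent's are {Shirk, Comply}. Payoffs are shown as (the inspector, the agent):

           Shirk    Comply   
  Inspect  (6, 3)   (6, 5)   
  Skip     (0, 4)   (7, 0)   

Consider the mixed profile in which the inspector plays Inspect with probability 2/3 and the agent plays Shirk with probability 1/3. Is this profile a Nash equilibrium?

Given the agent's mix q = 1/3, the inspector's payoff from Inspect is 6 but from Skip is 14/3. The inspector strictly prefers Inspect, so the inspector would not mix.
So the proposed profile is not a Nash equilibrium.

No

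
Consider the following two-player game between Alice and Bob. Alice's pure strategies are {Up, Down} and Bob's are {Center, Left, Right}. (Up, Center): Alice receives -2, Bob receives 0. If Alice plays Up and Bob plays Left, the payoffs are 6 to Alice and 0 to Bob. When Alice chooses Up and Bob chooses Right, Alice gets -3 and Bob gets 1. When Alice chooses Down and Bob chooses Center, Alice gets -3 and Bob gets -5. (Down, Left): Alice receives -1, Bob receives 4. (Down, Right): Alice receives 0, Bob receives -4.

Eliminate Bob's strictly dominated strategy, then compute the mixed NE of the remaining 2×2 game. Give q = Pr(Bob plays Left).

q = 3/10

Bob's strategy Center is strictly dominated by Right: 1 > 0 and -4 > -5. Eliminate Center.
For Alice to be willing to mix, Alice must be indifferent between Up and Down, which pins down Bob's mix.
  Alice's payoff to Up: q·6 + (1−q)·(-3) = 9q - 3
  Alice's payoff to Down: q·(-1) + (1−q)·0 = -q
  9q - 3 = -q  ⇒  10q = 3  ⇒  q = 3/10.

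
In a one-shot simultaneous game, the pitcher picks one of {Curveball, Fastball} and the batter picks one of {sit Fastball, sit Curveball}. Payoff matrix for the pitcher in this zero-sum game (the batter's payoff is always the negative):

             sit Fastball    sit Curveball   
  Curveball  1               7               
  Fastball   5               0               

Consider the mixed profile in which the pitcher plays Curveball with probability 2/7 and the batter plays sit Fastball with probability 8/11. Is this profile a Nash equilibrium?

Given the pitcher's mix p = 2/7, the batter's payoff from sit Fastball is -27/7 but from sit Curveball is -2. The batter strictly prefers sit Curveball, so the batter would not mix.
So the proposed profile is not a Nash equilibrium.

No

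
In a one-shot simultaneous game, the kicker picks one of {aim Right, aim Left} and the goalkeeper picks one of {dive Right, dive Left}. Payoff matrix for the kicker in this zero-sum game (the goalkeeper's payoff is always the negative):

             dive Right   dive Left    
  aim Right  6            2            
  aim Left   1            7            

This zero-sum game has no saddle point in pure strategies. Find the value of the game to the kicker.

v = 4

In a mixed equilibrium the kicker is indifferent between aim Right and aim Left; this condition fixes q.
  the kicker's expected payoff from aim Right: q·6 + (1−q)·2 = 4q + 2
  the kicker's expected payoff from aim Left: q·1 + (1−q)·7 = -6q + 7
  4q + 2 = -6q + 7  ⇒  10q = 5  ⇒  q = 1/2.
The value is the kicker's expected payoff against this mix (using aim Right): (1/2)·6 + (1/2)·2 = 4.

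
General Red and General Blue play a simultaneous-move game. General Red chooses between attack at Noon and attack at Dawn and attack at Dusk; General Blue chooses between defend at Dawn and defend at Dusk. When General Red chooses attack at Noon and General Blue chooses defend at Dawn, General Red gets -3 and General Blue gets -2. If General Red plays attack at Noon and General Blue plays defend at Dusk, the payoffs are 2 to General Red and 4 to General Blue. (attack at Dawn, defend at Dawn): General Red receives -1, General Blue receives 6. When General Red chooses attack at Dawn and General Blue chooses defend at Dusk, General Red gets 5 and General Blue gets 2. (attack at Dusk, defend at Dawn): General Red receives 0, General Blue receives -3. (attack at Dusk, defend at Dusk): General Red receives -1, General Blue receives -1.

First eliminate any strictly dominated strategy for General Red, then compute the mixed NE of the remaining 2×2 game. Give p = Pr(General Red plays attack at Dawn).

p = 1/3

General Red's strategy attack at Noon is strictly dominated by attack at Dawn: -1 > -3 and 5 > 2. Eliminate attack at Noon.
General Blue's indifference between defend at Dawn and defend at Dusk determines General Red's mixing probability p:
  General Blue's payoff from defend at Dawn: p·6 + (1−p)·(-3) = 9p - 3
  General Blue's payoff from defend at Dusk: p·2 + (1−p)·(-1) = 3p - 1
  9p - 3 = 3p - 1  ⇒  6p = 2  ⇒  p = 1/3.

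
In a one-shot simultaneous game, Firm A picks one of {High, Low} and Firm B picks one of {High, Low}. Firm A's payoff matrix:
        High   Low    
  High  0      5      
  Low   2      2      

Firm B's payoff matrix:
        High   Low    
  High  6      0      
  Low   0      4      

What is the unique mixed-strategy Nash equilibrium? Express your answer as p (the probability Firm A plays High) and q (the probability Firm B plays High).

p = 2/5, q = 3/5

Set Firm B's expected payoff from High equal to that from Low:
  Firm B's expected payoff from High: p·6 + (1−p)·0 = 6p
  Firm B's expected payoff from Low: p·0 + (1−p)·4 = -4p + 4
  6p = -4p + 4  ⇒  10p = 4  ⇒  p = 2/5.
Set Firm A's expected payoff from High equal to that from Low:
  Firm A's payoff to High: q·0 + (1−q)·5 = -5q + 5
  Firm A's payoff to Low: q·2 + (1−q)·2 = 2
  -5q + 5 = 2  ⇒  -5q = -3  ⇒  q = 3/5.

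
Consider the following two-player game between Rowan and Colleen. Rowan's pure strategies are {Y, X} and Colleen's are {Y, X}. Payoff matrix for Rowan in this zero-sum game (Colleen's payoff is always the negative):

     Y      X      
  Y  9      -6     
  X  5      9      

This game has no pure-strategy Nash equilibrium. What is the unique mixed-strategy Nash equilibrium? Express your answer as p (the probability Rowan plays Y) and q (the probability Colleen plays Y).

p = 4/19, q = 15/19

For Colleen to be willing to mix, Colleen must be indifferent between Y and X, which pins down Rowan's mix.
  Colleen's payoff to Y: p·(-9) + (1−p)·(-5) = -4p - 5
  Colleen's payoff to X: p·6 + (1−p)·(-9) = 15p - 9
  -4p - 5 = 15p - 9  ⇒  -19p = -4  ⇒  p = 4/19.
For Rowan to be willing to mix, Rowan must be indifferent between Y and X, which pins down Colleen's mix.
  Rowan's payoff from Y: q·9 + (1−q)·(-6) = 15q - 6
  Rowan's payoff from X: q·5 + (1−q)·9 = -4q + 9
  15q - 6 = -4q + 9  ⇒  19q = 15  ⇒  q = 15/19.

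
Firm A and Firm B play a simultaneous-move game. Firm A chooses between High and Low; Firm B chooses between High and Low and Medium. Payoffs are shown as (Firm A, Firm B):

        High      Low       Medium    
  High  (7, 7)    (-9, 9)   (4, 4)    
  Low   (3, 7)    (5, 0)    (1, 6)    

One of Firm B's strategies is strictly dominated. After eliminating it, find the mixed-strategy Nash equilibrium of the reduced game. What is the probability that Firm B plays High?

Firm B's strategy Medium is strictly dominated by High: 7 > 4 and 7 > 6. Eliminate Medium.
Set Firm A's expected payoff from High equal to that from Low:
  Firm A's payoff from High: q·7 + (1−q)·(-9) = 16q - 9
  Firm A's payoff from Low: q·3 + (1−q)·5 = -2q + 5
  16q - 9 = -2q + 5  ⇒  18q = 14  ⇒  q = 7/9.

q = 7/9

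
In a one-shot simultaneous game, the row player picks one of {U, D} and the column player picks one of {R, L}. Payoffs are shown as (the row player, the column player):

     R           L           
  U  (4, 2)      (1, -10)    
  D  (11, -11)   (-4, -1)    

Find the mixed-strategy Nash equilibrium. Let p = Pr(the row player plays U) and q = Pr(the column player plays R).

p = 5/11, q = 5/12

Set the column player's expected payoff from R equal to that from L:
  the column player's payoff from R: p·2 + (1−p)·(-11) = 13p - 11
  the column player's payoff from L: p·(-10) + (1−p)·(-1) = -9p - 1
  13p - 11 = -9p - 1  ⇒  22p = 10  ⇒  p = 5/11.
The column player's mix must leave the row player indifferent between U and D.
  the row player's expected payoff from U: q·4 + (1−q)·1 = 3q + 1
  the row player's expected payoff from D: q·11 + (1−q)·(-4) = 15q - 4
  3q + 1 = 15q - 4  ⇒  -12q = -5  ⇒  q = 5/12.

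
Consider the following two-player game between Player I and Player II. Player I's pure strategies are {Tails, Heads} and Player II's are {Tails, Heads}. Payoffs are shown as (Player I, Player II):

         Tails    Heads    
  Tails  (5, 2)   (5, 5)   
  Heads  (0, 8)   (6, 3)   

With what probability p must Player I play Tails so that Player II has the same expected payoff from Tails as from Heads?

In a mixed equilibrium Player II is indifferent between Tails and Heads; this condition fixes p.
  Player II's payoff from Tails: p·2 + (1−p)·8 = -6p + 8
  Player II's payoff from Heads: p·5 + (1−p)·3 = 2p + 3
  -6p + 8 = 2p + 3  ⇒  -8p = -5  ⇒  p = 5/8.

p = 5/8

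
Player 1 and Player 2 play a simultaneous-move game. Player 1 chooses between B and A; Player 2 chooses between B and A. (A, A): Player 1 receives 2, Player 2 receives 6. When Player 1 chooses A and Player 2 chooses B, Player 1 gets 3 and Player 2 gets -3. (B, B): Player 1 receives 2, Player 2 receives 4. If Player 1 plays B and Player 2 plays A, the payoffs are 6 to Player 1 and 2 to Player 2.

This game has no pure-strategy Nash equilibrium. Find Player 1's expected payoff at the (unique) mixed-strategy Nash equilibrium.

14/5

Player 1's indifference between B and A determines Player 2's mixing probability q:
  Player 1's payoff to B: q·2 + (1−q)·6 = -4q + 6
  Player 1's payoff to A: q·3 + (1−q)·2 = q + 2
  -4q + 6 = q + 2  ⇒  -5q = -4  ⇒  q = 4/5.
At equilibrium Player 1 is indifferent across rows, so Player 1's payoff equals the payoff from B: (4/5)·2 + (1/5)·6 = 14/5.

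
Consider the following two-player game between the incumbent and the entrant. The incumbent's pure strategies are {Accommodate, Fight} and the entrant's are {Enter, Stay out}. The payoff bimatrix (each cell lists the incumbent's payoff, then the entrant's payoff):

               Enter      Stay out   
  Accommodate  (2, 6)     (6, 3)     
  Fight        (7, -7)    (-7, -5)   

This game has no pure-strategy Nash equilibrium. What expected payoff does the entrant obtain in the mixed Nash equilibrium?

The entrant's indifference between Enter and Stay out determines the incumbent's mixing probability p:
  the entrant's expected payoff from Enter: p·6 + (1−p)·(-7) = 13p - 7
  the entrant's expected payoff from Stay out: p·3 + (1−p)·(-5) = 8p - 5
  13p - 7 = 8p - 5  ⇒  5p = 2  ⇒  p = 2/5.
At equilibrium the entrant is indifferent across columns, so the entrant's payoff equals the payoff from Enter: (2/5)·6 + (3/5)·(-7) = -9/5.

-9/5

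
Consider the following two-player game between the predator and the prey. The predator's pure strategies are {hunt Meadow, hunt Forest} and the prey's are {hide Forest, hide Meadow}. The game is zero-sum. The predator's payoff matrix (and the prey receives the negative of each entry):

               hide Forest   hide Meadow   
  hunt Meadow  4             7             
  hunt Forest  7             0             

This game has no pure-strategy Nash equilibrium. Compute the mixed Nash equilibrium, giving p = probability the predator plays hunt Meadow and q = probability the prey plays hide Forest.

p = 7/10, q = 7/10

The predator's mix must leave the prey indifferent between hide Forest and hide Meadow.
  the prey's expected payoff from hide Forest: p·(-4) + (1−p)·(-7) = 3p - 7
  the prey's expected payoff from hide Meadow: p·(-7) + (1−p)·0 = -7p
  3p - 7 = -7p  ⇒  10p = 7  ⇒  p = 7/10.
Set the predator's expected payoff from hunt Meadow equal to that from hunt Forest:
  the predator's expected payoff from hunt Meadow: q·4 + (1−q)·7 = -3q + 7
  the predator's expected payoff from hunt Forest: q·7 + (1−q)·0 = 7q
  -3q + 7 = 7q  ⇒  -10q = -7  ⇒  q = 7/10.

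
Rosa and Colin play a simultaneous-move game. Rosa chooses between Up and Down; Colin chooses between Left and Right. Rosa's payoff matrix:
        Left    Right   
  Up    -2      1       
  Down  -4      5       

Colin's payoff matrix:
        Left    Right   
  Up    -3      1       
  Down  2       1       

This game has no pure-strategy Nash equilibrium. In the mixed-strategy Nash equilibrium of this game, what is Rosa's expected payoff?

-1

Colin's mix must leave Rosa indifferent between Up and Down.
  Rosa's payoff to Up: q·(-2) + (1−q)·1 = -3q + 1
  Rosa's payoff to Down: q·(-4) + (1−q)·5 = -9q + 5
  -3q + 1 = -9q + 5  ⇒  6q = 4  ⇒  q = 2/3.
At equilibrium Rosa is indifferent across rows, so Rosa's payoff equals the payoff from Up: (2/3)·(-2) + (1/3)·1 = -1.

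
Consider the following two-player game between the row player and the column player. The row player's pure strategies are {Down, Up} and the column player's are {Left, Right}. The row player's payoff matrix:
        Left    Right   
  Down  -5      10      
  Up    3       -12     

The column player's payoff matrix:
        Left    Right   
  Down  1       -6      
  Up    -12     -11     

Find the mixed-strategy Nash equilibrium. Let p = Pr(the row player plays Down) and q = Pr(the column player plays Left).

p = 1/8, q = 11/15

Set the column player's expected payoff from Left equal to that from Right:
  the column player's payoff to Left: p·1 + (1−p)·(-12) = 13p - 12
  the column player's payoff to Right: p·(-6) + (1−p)·(-11) = 5p - 11
  13p - 12 = 5p - 11  ⇒  8p = 1  ⇒  p = 1/8.
The column player's mix must leave the row player indifferent between Down and Up.
  the row player's payoff to Down: q·(-5) + (1−q)·10 = -15q + 10
  the row player's payoff to Up: q·3 + (1−q)·(-12) = 15q - 12
  -15q + 10 = 15q - 12  ⇒  -30q = -22  ⇒  q = 11/15.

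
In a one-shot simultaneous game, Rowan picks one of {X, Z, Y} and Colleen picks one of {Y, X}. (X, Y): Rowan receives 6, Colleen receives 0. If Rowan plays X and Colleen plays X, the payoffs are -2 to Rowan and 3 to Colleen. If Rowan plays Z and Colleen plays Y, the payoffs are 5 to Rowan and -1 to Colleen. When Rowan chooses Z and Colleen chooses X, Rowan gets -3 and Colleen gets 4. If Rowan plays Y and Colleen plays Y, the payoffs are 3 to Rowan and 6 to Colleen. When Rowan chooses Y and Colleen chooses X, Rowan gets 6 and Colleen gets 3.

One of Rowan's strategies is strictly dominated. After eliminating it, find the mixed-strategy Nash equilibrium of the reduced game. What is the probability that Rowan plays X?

Rowan's strategy Z is strictly dominated by X: 6 > 5 and -2 > -3. Eliminate Z.
In a mixed equilibrium Colleen is indifferent between Y and X; this condition fixes p.
  Colleen's payoff to Y: p·0 + (1−p)·6 = -6p + 6
  Colleen's payoff to X: p·3 + (1−p)·3 = 3
  -6p + 6 = 3  ⇒  -6p = -3  ⇒  p = 1/2.

p = 1/2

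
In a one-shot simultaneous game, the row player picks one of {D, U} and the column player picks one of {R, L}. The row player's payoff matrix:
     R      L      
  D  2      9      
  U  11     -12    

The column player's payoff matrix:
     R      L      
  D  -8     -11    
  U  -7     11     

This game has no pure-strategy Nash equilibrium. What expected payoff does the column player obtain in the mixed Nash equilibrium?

-55/7

In a mixed equilibrium the column player is indifferent between R and L; this condition fixes p.
  the column player's payoff to R: p·(-8) + (1−p)·(-7) = -p - 7
  the column player's payoff to L: p·(-11) + (1−p)·11 = -22p + 11
  -p - 7 = -22p + 11  ⇒  21p = 18  ⇒  p = 6/7.
At equilibrium the column player is indifferent across columns, so the column player's payoff equals the payoff from R: (6/7)·(-8) + (1/7)·(-7) = -55/7.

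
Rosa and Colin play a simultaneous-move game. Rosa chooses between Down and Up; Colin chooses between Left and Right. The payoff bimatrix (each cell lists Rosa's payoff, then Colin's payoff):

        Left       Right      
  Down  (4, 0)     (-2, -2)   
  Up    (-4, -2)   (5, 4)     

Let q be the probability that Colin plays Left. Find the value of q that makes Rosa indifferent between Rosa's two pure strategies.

q = 7/15

Rosa's indifference between Down and Up determines Colin's mixing probability q:
  Rosa's expected payoff from Down: q·4 + (1−q)·(-2) = 6q - 2
  Rosa's expected payoff from Up: q·(-4) + (1−q)·5 = -9q + 5
  6q - 2 = -9q + 5  ⇒  15q = 7  ⇒  q = 7/15.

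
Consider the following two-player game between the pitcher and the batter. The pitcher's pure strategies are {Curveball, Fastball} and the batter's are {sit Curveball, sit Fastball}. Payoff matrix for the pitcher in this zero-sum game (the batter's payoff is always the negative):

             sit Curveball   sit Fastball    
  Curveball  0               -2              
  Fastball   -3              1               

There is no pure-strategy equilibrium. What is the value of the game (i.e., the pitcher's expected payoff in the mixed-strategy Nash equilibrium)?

v = -1

In a mixed equilibrium the pitcher is indifferent between Curveball and Fastball; this condition fixes q.
  the pitcher's payoff to Curveball: q·0 + (1−q)·(-2) = 2q - 2
  the pitcher's payoff to Fastball: q·(-3) + (1−q)·1 = -4q + 1
  2q - 2 = -4q + 1  ⇒  6q = 3  ⇒  q = 1/2.
The value is the pitcher's expected payoff against this mix (using Curveball): (1/2)·0 + (1/2)·(-2) = -1.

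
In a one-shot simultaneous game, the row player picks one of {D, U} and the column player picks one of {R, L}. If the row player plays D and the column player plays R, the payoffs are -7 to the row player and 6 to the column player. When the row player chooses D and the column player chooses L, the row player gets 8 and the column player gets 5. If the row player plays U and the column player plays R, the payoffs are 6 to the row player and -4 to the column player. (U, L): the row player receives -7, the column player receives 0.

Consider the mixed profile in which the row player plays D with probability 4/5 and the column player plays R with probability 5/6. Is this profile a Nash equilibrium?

No

Given the column player's mix q = 5/6, the row player's payoff from D is -9/2 but from U is 23/6. The row player strictly prefers U, so the row player would not mix.
So the proposed profile is not a Nash equilibrium.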